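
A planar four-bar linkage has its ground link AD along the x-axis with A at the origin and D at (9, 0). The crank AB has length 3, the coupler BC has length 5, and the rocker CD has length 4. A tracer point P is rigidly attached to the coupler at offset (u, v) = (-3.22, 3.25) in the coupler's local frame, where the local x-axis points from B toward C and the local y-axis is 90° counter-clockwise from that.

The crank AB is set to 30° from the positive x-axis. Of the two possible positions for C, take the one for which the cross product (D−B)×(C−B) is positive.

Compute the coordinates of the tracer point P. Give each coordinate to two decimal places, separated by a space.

A=(0,0), D=(9.00,0)
B = A + 3.00·(cos30°, sin30°) = (2.5981, 1.5000)
|BD| = 6.5753
circle(B,5.00) ∩ circle(D,4.00): a=3.9720, h=3.0369
  candidates: C₊=(7.1582,3.5507) cross=19.969; C₋=(5.7726,-2.3630) cross=-19.969
  mode + wants cross > 0 → take C=(7.1582,3.5507) (cross=19.969)
ex = (C−B)/|BC| = (0.9120,0.4101); ey = (-0.4101,0.9120)
P = B + -3.22·ex + 3.25·ey = (-1.6716,3.1434)

-1.67 3.14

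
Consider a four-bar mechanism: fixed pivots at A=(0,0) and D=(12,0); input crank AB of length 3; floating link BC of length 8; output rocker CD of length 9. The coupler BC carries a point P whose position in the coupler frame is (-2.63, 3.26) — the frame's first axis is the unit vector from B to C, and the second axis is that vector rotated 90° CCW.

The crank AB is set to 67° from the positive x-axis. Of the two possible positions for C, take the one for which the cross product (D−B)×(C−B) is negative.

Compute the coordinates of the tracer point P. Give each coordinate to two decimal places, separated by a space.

3.16 6.45

A=(0,0), D=(12.00,0)
B = A + 3.00·(cos67°, sin67°) = (1.1722, 2.7615)
|BD| = 11.1744
circle(B,8.00) ∩ circle(D,9.00): a=4.8265, h=6.3800
  candidates: C₊=(7.4257,7.7509) cross=71.293; C₋=(4.2723,-4.6134) cross=-71.293
  mode - wants cross < 0 → take C=(4.2723,-4.6134) (cross=-71.293)
ex = (C−B)/|BC| = (0.3875,-0.9219); ey = (0.9219,0.3875)
P = B + -2.63·ex + 3.26·ey = (3.1583,6.4493)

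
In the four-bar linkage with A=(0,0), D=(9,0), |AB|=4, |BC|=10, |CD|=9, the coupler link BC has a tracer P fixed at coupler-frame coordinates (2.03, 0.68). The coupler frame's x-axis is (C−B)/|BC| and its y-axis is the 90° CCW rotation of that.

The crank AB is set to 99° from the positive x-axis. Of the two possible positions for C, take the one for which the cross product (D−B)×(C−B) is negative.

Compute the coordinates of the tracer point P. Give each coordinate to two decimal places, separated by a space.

0.57 2.17

A=(0,0), D=(9.00,0)
B = A + 4.00·(cos99°, sin99°) = (-0.6257, 3.9508)
|BD| = 10.4050
circle(B,10.00) ∩ circle(D,9.00): a=6.1155, h=7.9121
  candidates: C₊=(8.0360,8.9482) cross=82.325; C₋=(2.0276,-5.6908) cross=-82.325
  mode - wants cross < 0 → take C=(2.0276,-5.6908) (cross=-82.325)
ex = (C−B)/|BC| = (0.2653,-0.9642); ey = (0.9642,0.2653)
P = B + 2.03·ex + 0.68·ey = (0.5685,2.1739)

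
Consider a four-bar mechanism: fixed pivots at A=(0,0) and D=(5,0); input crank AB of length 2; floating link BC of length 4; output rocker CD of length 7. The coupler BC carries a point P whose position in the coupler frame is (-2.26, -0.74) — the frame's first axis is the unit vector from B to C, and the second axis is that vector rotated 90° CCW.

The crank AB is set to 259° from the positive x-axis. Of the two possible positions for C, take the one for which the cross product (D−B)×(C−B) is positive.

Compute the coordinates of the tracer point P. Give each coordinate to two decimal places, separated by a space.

A=(0,0), D=(5.00,0)
B = A + 2.00·(cos259°, sin259°) = (-0.3816, -1.9633)
|BD| = 5.7285
circle(B,4.00) ∩ circle(D,7.00): a=-0.0160, h=4.0000
  candidates: C₊=(-1.7675,1.7890) cross=22.914; C₋=(0.9742,-5.7265) cross=-22.914
  mode + wants cross > 0 → take C=(-1.7675,1.7890) (cross=22.914)
ex = (C−B)/|BC| = (-0.3465,0.9381); ey = (-0.9381,-0.3465)
P = B + -2.26·ex + -0.74·ey = (1.0956,-3.8269)

1.10 -3.83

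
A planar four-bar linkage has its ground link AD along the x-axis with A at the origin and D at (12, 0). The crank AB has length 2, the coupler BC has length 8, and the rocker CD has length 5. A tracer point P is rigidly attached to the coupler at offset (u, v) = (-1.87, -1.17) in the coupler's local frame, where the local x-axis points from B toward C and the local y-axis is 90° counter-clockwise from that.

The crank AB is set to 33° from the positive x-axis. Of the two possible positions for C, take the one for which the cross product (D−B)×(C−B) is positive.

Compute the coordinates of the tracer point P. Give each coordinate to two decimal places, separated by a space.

0.38 -0.69

A=(0,0), D=(12.00,0)
B = A + 2.00·(cos33°, sin33°) = (1.6773, 1.0893)
|BD| = 10.3800
circle(B,8.00) ∩ circle(D,5.00): a=7.0686, h=3.7463
  candidates: C₊=(9.1001,4.0731) cross=38.887; C₋=(8.3138,-3.3781) cross=-38.887
  mode + wants cross > 0 → take C=(9.1001,4.0731) (cross=38.887)
ex = (C−B)/|BC| = (0.9278,0.3730); ey = (-0.3730,0.9278)
P = B + -1.87·ex + -1.17·ey = (0.3787,-0.6938)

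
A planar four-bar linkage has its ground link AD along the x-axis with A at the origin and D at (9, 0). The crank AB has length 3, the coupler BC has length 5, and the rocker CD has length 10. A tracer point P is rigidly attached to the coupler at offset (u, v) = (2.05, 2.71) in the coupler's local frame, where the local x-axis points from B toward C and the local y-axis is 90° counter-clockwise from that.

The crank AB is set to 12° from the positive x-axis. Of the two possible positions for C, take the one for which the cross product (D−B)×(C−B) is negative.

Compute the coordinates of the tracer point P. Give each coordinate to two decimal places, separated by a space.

A=(0,0), D=(9.00,0)
B = A + 3.00·(cos12°, sin12°) = (2.9344, 0.6237)
|BD| = 6.0975
circle(B,5.00) ∩ circle(D,10.00): a=-3.1012, h=3.9220
  candidates: C₊=(0.2507,4.8424) cross=23.915; C₋=(-0.5517,-2.9605) cross=-23.915
  mode - wants cross < 0 → take C=(-0.5517,-2.9605) (cross=-23.915)
ex = (C−B)/|BC| = (-0.6972,-0.7168); ey = (0.7168,-0.6972)
P = B + 2.05·ex + 2.71·ey = (3.4478,-2.7353)

3.45 -2.74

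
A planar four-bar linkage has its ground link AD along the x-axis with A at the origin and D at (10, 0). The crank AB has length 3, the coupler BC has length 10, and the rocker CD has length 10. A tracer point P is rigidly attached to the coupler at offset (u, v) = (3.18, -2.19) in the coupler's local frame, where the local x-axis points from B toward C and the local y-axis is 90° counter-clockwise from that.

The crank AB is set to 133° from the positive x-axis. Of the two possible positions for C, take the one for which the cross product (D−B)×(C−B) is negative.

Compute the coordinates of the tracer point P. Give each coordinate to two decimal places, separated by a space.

A=(0,0), D=(10.00,0)
B = A + 3.00·(cos133°, sin133°) = (-2.0460, 2.1941)
|BD| = 12.2442
circle(B,10.00) ∩ circle(D,10.00): a=6.1221, h=7.9070
  candidates: C₊=(5.3939,8.8760) cross=96.814; C₋=(2.5601,-6.6819) cross=-96.814
  mode - wants cross < 0 → take C=(2.5601,-6.6819) (cross=-96.814)
ex = (C−B)/|BC| = (0.4606,-0.8876); ey = (0.8876,0.4606)
P = B + 3.18·ex + -2.19·ey = (-2.5251,-1.6373)

-2.53 -1.64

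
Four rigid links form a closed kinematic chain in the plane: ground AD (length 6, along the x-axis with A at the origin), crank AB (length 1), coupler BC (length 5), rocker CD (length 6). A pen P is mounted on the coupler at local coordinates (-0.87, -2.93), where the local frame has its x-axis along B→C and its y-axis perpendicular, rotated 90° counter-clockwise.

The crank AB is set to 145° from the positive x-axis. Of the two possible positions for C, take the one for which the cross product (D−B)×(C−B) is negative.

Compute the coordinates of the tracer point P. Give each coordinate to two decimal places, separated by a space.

A=(0,0), D=(6.00,0)
B = A + 1.00·(cos145°, sin145°) = (-0.8192, 0.5736)
|BD| = 6.8432
circle(B,5.00) ∩ circle(D,6.00): a=2.6179, h=4.2599
  candidates: C₊=(2.1466,4.5990) cross=29.151; C₋=(1.4325,-3.8907) cross=-29.151
  mode - wants cross < 0 → take C=(1.4325,-3.8907) (cross=-29.151)
ex = (C−B)/|BC| = (0.4503,-0.8929); ey = (0.8929,0.4503)
P = B + -0.87·ex + -2.93·ey = (-3.8270,0.0309)

-3.83 0.03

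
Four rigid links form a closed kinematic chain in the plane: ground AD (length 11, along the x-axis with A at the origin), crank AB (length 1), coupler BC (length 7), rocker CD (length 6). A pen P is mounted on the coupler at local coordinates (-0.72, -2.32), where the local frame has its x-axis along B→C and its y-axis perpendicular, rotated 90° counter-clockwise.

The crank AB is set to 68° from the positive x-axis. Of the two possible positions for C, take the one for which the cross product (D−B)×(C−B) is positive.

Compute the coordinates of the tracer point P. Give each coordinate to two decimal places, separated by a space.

A=(0,0), D=(11.00,0)
B = A + 1.00·(cos68°, sin68°) = (0.3746, 0.9272)
|BD| = 10.6658
circle(B,7.00) ∩ circle(D,6.00): a=5.9423, h=3.6999
  candidates: C₊=(6.6161,4.0965) cross=39.462; C₋=(5.9728,-3.2752) cross=-39.462
  mode + wants cross > 0 → take C=(6.6161,4.0965) (cross=39.462)
ex = (C−B)/|BC| = (0.8916,0.4528); ey = (-0.4528,0.8916)
P = B + -0.72·ex + -2.32·ey = (0.7830,-1.4674)

0.78 -1.47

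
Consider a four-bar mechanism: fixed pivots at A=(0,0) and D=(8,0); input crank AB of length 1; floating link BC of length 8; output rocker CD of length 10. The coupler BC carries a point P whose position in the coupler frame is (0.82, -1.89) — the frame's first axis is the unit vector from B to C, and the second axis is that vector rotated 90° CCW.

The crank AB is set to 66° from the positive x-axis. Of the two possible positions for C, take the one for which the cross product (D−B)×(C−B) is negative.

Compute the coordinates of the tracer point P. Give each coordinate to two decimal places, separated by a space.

-1.43 -0.03

A=(0,0), D=(8.00,0)
B = A + 1.00·(cos66°, sin66°) = (0.4067, 0.9135)
|BD| = 7.6480
circle(B,8.00) ∩ circle(D,10.00): a=1.4705, h=7.8637
  candidates: C₊=(2.8060,8.5453) cross=60.142; C₋=(0.9274,-7.0695) cross=-60.142
  mode - wants cross < 0 → take C=(0.9274,-7.0695) (cross=-60.142)
ex = (C−B)/|BC| = (0.0651,-0.9979); ey = (0.9979,0.0651)
P = B + 0.82·ex + -1.89·ey = (-1.4259,-0.0277)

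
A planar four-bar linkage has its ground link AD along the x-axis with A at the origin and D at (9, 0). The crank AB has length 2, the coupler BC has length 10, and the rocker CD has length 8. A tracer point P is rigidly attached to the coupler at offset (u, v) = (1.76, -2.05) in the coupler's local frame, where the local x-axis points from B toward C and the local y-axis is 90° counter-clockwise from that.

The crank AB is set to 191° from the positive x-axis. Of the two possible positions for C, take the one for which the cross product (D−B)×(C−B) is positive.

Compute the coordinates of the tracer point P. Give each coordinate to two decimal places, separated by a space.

0.74 -0.51

A=(0,0), D=(9.00,0)
B = A + 2.00·(cos191°, sin191°) = (-1.9633, -0.3816)
|BD| = 10.9699
circle(B,10.00) ∩ circle(D,8.00): a=7.1258, h=7.0159
  candidates: C₊=(4.9142,6.8779) cross=76.964; C₋=(5.4023,-7.1454) cross=-76.964
  mode + wants cross > 0 → take C=(4.9142,6.8779) (cross=76.964)
ex = (C−B)/|BC| = (0.6877,0.7260); ey = (-0.7260,0.6877)
P = B + 1.76·ex + -2.05·ey = (0.7354,-0.5138)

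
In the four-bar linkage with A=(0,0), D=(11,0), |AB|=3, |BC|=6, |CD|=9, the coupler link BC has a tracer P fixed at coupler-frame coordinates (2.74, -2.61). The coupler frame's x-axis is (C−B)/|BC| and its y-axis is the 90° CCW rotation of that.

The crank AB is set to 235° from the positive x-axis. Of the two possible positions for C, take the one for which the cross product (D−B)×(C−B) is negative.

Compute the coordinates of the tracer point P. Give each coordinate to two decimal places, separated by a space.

A=(0,0), D=(11.00,0)
B = A + 3.00·(cos235°, sin235°) = (-1.7207, -2.4575)
|BD| = 12.9559
circle(B,6.00) ∩ circle(D,9.00): a=4.7413, h=3.6770
  candidates: C₊=(2.2371,2.0521) cross=47.638; C₋=(3.6319,-5.1683) cross=-47.638
  mode - wants cross < 0 → take C=(3.6319,-5.1683) (cross=-47.638)
ex = (C−B)/|BC| = (0.8921,-0.4518); ey = (0.4518,0.8921)
P = B + 2.74·ex + -2.61·ey = (-0.4556,-6.0238)

-0.46 -6.02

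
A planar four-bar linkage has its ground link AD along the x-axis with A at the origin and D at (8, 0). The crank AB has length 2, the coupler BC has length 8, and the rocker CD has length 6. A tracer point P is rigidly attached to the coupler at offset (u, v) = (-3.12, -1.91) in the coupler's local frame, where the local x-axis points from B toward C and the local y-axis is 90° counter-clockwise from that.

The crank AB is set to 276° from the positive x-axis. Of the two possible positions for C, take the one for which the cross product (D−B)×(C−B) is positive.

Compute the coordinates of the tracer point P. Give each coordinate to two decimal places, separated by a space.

A=(0,0), D=(8.00,0)
B = A + 2.00·(cos276°, sin276°) = (0.2091, -1.9890)
|BD| = 8.0408
circle(B,8.00) ∩ circle(D,6.00): a=5.7615, h=5.5502
  candidates: C₊=(4.4186,4.8139) cross=44.628; C₋=(7.1645,-5.9415) cross=-44.628
  mode + wants cross > 0 → take C=(4.4186,4.8139) (cross=44.628)
ex = (C−B)/|BC| = (0.5262,0.8504); ey = (-0.8504,0.5262)
P = B + -3.12·ex + -1.91·ey = (0.1915,-5.6472)

0.19 -5.65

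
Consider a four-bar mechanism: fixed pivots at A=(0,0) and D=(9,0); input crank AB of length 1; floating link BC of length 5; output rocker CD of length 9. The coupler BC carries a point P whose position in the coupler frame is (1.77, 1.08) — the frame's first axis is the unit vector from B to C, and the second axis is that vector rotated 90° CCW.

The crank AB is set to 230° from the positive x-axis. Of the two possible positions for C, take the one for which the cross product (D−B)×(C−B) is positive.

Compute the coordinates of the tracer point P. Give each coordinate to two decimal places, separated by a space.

A=(0,0), D=(9.00,0)
B = A + 1.00·(cos230°, sin230°) = (-0.6428, -0.7660)
|BD| = 9.6732
circle(B,5.00) ∩ circle(D,9.00): a=1.9420, h=4.6075
  candidates: C₊=(0.9282,3.9807) cross=44.569; C₋=(1.6580,-5.2052) cross=-44.569
  mode + wants cross > 0 → take C=(0.9282,3.9807) (cross=44.569)
ex = (C−B)/|BC| = (0.3142,0.9494); ey = (-0.9494,0.3142)
P = B + 1.77·ex + 1.08·ey = (-1.1120,1.2537)

-1.11 1.25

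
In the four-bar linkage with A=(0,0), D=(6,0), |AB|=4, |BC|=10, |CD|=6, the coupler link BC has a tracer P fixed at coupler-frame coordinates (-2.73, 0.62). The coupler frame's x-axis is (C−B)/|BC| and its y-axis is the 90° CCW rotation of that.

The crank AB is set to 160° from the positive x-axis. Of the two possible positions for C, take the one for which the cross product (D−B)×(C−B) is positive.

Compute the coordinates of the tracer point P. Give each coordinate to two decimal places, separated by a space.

-6.47 0.67

A=(0,0), D=(6.00,0)
B = A + 4.00·(cos160°, sin160°) = (-3.7588, 1.3681)
|BD| = 9.8542
circle(B,10.00) ∩ circle(D,6.00): a=8.1744, h=5.7601
  candidates: C₊=(5.1362,5.9375) cross=56.761; C₋=(3.5368,-5.4711) cross=-56.761
  mode + wants cross > 0 → take C=(5.1362,5.9375) (cross=56.761)
ex = (C−B)/|BC| = (0.8895,0.4569); ey = (-0.4569,0.8895)
P = B + -2.73·ex + 0.62·ey = (-6.4704,0.6721)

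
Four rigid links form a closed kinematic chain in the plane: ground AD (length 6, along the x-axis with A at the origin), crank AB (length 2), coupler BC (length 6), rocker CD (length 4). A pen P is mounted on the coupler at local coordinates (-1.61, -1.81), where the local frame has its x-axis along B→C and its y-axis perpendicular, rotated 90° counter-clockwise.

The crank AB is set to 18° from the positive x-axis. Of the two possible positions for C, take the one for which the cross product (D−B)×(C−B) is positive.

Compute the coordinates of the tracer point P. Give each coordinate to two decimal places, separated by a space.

A=(0,0), D=(6.00,0)
B = A + 2.00·(cos18°, sin18°) = (1.9021, 0.6180)
|BD| = 4.1442
circle(B,6.00) ∩ circle(D,4.00): a=4.4851, h=3.9854
  candidates: C₊=(6.9314,3.8900) cross=16.517; C₋=(5.7427,-3.9917) cross=-16.517
  mode + wants cross > 0 → take C=(6.9314,3.8900) (cross=16.517)
ex = (C−B)/|BC| = (0.8382,0.5453); ey = (-0.5453,0.8382)
P = B + -1.61·ex + -1.81·ey = (1.5396,-1.7771)

1.54 -1.78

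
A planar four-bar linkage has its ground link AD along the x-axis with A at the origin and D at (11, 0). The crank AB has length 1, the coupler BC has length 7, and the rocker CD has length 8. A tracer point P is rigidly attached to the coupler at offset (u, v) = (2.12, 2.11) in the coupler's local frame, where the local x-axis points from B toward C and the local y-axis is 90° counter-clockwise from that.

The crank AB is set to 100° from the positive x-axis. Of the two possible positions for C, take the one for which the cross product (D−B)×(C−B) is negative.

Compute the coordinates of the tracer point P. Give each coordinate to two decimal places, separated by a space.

A=(0,0), D=(11.00,0)
B = A + 1.00·(cos100°, sin100°) = (-0.1736, 0.9848)
|BD| = 11.2170
circle(B,7.00) ∩ circle(D,8.00): a=4.9399, h=4.9596
  candidates: C₊=(5.1826,5.4916) cross=55.632; C₋=(4.3117,-4.3894) cross=-55.632
  mode - wants cross < 0 → take C=(4.3117,-4.3894) (cross=-55.632)
ex = (C−B)/|BC| = (0.6408,-0.7677); ey = (0.7677,0.6408)
P = B + 2.12·ex + 2.11·ey = (2.8047,0.7092)

2.80 0.71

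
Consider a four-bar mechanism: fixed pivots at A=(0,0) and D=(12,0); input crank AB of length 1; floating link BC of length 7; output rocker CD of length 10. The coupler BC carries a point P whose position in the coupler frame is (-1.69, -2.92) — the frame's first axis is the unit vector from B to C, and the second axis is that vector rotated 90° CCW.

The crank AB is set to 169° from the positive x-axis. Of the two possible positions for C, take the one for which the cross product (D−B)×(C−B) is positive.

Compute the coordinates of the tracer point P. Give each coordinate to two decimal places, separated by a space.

A=(0,0), D=(12.00,0)
B = A + 1.00·(cos169°, sin169°) = (-0.9816, 0.1908)
|BD| = 12.9830
circle(B,7.00) ∩ circle(D,10.00): a=4.5274, h=5.3388
  candidates: C₊=(3.6238,5.4625) cross=69.313; C₋=(3.4668,-5.2139) cross=-69.313
  mode + wants cross > 0 → take C=(3.6238,5.4625) (cross=69.313)
ex = (C−B)/|BC| = (0.6579,0.7531); ey = (-0.7531,0.6579)
P = B + -1.69·ex + -2.92·ey = (0.1055,-3.0030)

0.11 -3.00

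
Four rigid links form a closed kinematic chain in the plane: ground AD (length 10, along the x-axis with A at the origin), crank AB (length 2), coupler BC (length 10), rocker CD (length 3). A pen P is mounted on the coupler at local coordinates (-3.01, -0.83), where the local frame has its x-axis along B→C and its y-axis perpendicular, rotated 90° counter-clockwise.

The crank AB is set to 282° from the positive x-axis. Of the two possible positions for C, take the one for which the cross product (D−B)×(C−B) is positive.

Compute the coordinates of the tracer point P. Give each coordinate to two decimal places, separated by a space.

A=(0,0), D=(10.00,0)
B = A + 2.00·(cos282°, sin282°) = (0.4158, -1.9563)
|BD| = 9.7818
circle(B,10.00) ∩ circle(D,3.00): a=9.5424, h=2.9904
  candidates: C₊=(9.1674,2.8821) cross=29.252; C₋=(10.3635,-2.9779) cross=-29.252
  mode + wants cross > 0 → take C=(9.1674,2.8821) (cross=29.252)
ex = (C−B)/|BC| = (0.8752,0.4838); ey = (-0.4838,0.8752)
P = B + -3.01·ex + -0.83·ey = (-1.8168,-4.1390)

-1.82 -4.14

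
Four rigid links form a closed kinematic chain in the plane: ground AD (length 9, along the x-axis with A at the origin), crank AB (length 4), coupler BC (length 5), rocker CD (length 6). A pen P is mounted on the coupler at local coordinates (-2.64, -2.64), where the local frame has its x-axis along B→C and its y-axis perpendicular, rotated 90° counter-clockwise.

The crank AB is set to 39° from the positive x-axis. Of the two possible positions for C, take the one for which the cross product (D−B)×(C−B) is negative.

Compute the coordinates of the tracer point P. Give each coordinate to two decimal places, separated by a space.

A=(0,0), D=(9.00,0)
B = A + 4.00·(cos39°, sin39°) = (3.1086, 2.5173)
|BD| = 6.4067
circle(B,5.00) ∩ circle(D,6.00): a=2.3449, h=4.4161
  candidates: C₊=(7.0000,5.6569) cross=28.292; C₋=(3.5297,-2.4650) cross=-28.292
  mode - wants cross < 0 → take C=(3.5297,-2.4650) (cross=-28.292)
ex = (C−B)/|BC| = (0.0842,-0.9964); ey = (0.9964,0.0842)
P = B + -2.64·ex + -2.64·ey = (0.2556,4.9255)

0.26 4.93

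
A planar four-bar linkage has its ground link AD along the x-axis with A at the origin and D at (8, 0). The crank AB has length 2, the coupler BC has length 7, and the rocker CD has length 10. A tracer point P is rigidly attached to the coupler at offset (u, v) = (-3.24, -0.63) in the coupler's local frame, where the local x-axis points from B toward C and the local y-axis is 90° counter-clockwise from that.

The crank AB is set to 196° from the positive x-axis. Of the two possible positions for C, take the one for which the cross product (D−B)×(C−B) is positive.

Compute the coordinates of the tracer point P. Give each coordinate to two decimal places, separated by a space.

A=(0,0), D=(8.00,0)
B = A + 2.00·(cos196°, sin196°) = (-1.9225, -0.5513)
|BD| = 9.9378
circle(B,7.00) ∩ circle(D,10.00): a=2.4030, h=6.5746
  candidates: C₊=(0.1120,6.1465) cross=65.338; C₋=(0.8414,-6.9825) cross=-65.338
  mode + wants cross > 0 → take C=(0.1120,6.1465) (cross=65.338)
ex = (C−B)/|BC| = (0.2906,0.9568); ey = (-0.9568,0.2906)
P = B + -3.24·ex + -0.63·ey = (-2.2614,-3.8345)

-2.26 -3.83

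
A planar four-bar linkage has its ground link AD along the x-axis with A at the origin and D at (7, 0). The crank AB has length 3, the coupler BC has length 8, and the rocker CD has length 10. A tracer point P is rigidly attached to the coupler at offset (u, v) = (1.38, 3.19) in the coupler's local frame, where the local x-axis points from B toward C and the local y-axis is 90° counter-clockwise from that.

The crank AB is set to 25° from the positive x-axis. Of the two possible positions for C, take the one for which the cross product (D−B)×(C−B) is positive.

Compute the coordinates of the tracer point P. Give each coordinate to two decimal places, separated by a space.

-0.38 2.84

A=(0,0), D=(7.00,0)
B = A + 3.00·(cos25°, sin25°) = (2.7189, 1.2679)
|BD| = 4.4649
circle(B,8.00) ∩ circle(D,10.00): a=-1.7990, h=7.7951
  candidates: C₊=(3.2075,9.2529) cross=34.804; C₋=(-1.2196,-5.6955) cross=-34.804
  mode + wants cross > 0 → take C=(3.2075,9.2529) (cross=34.804)
ex = (C−B)/|BC| = (0.0611,0.9981); ey = (-0.9981,0.0611)
P = B + 1.38·ex + 3.19·ey = (-0.3809,2.8401)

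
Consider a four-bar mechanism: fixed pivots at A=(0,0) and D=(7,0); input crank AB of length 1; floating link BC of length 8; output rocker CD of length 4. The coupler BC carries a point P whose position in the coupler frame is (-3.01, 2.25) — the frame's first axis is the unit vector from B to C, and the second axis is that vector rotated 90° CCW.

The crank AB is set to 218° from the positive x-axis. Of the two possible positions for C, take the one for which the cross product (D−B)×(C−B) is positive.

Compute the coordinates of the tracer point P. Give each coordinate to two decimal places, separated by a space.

A=(0,0), D=(7.00,0)
B = A + 1.00·(cos218°, sin218°) = (-0.7880, -0.6157)
|BD| = 7.8123
circle(B,8.00) ∩ circle(D,4.00): a=6.9782, h=3.9121
  candidates: C₊=(5.8602,3.8342) cross=30.562; C₋=(6.4768,-3.9656) cross=-30.562
  mode + wants cross > 0 → take C=(5.8602,3.8342) (cross=30.562)
ex = (C−B)/|BC| = (0.8310,0.5562); ey = (-0.5562,0.8310)
P = B + -3.01·ex + 2.25·ey = (-4.5409,-0.4201)

-4.54 -0.42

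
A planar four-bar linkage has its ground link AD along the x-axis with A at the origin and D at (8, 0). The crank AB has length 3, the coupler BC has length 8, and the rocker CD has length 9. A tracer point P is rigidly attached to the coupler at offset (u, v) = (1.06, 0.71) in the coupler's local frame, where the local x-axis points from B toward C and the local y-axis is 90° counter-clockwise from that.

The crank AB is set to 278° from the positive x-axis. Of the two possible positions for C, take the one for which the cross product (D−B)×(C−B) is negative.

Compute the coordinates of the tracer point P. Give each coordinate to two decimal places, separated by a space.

A=(0,0), D=(8.00,0)
B = A + 3.00·(cos278°, sin278°) = (0.4175, -2.9708)
|BD| = 8.1437
circle(B,8.00) ∩ circle(D,9.00): a=3.0281, h=7.4048
  candidates: C₊=(0.5357,5.0283) cross=60.302; C₋=(5.9382,-8.7606) cross=-60.302
  mode - wants cross < 0 → take C=(5.9382,-8.7606) (cross=-60.302)
ex = (C−B)/|BC| = (0.6901,-0.7237); ey = (0.7237,0.6901)
P = B + 1.06·ex + 0.71·ey = (1.6629,-3.2480)

1.66 -3.25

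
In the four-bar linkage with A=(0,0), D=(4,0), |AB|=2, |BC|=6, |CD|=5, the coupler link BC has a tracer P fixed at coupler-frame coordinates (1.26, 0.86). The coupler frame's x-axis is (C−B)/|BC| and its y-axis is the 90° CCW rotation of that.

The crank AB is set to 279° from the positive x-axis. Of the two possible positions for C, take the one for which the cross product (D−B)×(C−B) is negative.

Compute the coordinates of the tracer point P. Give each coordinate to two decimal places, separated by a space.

A=(0,0), D=(4.00,0)
B = A + 2.00·(cos279°, sin279°) = (0.3129, -1.9754)
|BD| = 4.1829
circle(B,6.00) ∩ circle(D,5.00): a=3.4063, h=4.9393
  candidates: C₊=(0.9829,3.9871) cross=20.661; C₋=(5.6480,-4.7206) cross=-20.661
  mode - wants cross < 0 → take C=(5.6480,-4.7206) (cross=-20.661)
ex = (C−B)/|BC| = (0.8892,-0.4575); ey = (0.4575,0.8892)
P = B + 1.26·ex + 0.86·ey = (1.8267,-1.7872)

1.83 -1.79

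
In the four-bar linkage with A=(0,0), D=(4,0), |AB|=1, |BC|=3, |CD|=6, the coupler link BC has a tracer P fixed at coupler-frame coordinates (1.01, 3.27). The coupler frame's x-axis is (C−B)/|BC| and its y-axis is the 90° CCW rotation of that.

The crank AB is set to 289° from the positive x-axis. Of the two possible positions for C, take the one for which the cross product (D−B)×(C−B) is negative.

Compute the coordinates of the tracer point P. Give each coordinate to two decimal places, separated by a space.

A=(0,0), D=(4.00,0)
B = A + 1.00·(cos289°, sin289°) = (0.3256, -0.9455)
|BD| = 3.7941
circle(B,3.00) ∩ circle(D,6.00): a=-1.6611, h=2.4982
  candidates: C₊=(-1.9056,1.0599) cross=9.478; C₋=(-0.6605,-3.7788) cross=-9.478
  mode - wants cross < 0 → take C=(-0.6605,-3.7788) (cross=-9.478)
ex = (C−B)/|BC| = (-0.3287,-0.9444); ey = (0.9444,-0.3287)
P = B + 1.01·ex + 3.27·ey = (3.0819,-2.9742)

3.08 -2.97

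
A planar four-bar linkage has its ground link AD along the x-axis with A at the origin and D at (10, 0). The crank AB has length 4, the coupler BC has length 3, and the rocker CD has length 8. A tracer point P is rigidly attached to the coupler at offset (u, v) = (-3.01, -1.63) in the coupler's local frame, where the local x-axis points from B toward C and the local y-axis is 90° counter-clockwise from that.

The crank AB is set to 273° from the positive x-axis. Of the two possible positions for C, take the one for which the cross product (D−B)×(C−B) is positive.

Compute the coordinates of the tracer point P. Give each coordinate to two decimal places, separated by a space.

A=(0,0), D=(10.00,0)
B = A + 4.00·(cos273°, sin273°) = (0.2093, -3.9945)
|BD| = 10.5742
circle(B,3.00) ∩ circle(D,8.00): a=2.6864, h=1.3354
  candidates: C₊=(2.1922,-1.7433) cross=14.120; C₋=(3.2011,-4.2161) cross=-14.120
  mode + wants cross > 0 → take C=(2.1922,-1.7433) (cross=14.120)
ex = (C−B)/|BC| = (0.6610,0.7504); ey = (-0.7504,0.6610)
P = B + -3.01·ex + -1.63·ey = (-0.5570,-7.3306)

-0.56 -7.33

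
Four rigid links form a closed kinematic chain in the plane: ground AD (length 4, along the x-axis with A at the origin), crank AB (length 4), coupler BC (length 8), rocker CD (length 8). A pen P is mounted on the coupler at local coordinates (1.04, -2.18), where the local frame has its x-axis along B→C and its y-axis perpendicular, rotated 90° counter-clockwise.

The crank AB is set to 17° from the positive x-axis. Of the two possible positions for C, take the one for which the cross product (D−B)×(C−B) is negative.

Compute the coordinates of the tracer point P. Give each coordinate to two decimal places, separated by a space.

2.33 3.07

A=(0,0), D=(4.00,0)
B = A + 4.00·(cos17°, sin17°) = (3.8252, 1.1695)
|BD| = 1.1825
circle(B,8.00) ∩ circle(D,8.00): a=0.5912, h=7.9781
  candidates: C₊=(11.8031,1.7640) cross=9.434; C₋=(-3.9779,-0.5945) cross=-9.434
  mode - wants cross < 0 → take C=(-3.9779,-0.5945) (cross=-9.434)
ex = (C−B)/|BC| = (-0.9754,-0.2205); ey = (0.2205,-0.9754)
P = B + 1.04·ex + -2.18·ey = (2.3301,3.0665)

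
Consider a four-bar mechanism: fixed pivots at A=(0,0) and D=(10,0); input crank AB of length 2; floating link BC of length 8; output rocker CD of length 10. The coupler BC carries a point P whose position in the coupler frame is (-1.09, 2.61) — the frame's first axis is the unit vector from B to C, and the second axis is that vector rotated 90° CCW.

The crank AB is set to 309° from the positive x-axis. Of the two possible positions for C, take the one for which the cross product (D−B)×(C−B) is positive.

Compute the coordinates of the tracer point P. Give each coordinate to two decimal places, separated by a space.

-1.47 -2.30

A=(0,0), D=(10.00,0)
B = A + 2.00·(cos309°, sin309°) = (1.2586, -1.5543)
|BD| = 8.8785
circle(B,8.00) ∩ circle(D,10.00): a=2.4119, h=7.6278
  candidates: C₊=(2.2979,6.3779) cross=67.723; C₋=(4.9686,-8.6420) cross=-67.723
  mode + wants cross > 0 → take C=(2.2979,6.3779) (cross=67.723)
ex = (C−B)/|BC| = (0.1299,0.9915); ey = (-0.9915,0.1299)
P = B + -1.09·ex + 2.61·ey = (-1.4708,-2.2960)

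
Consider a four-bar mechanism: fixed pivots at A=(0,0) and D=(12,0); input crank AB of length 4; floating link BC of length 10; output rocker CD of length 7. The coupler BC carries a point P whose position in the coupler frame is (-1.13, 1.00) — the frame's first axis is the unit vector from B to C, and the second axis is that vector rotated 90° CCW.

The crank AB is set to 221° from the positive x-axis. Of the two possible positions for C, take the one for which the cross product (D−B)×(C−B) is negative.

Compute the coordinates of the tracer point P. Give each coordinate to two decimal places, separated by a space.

-3.92 -1.42

A=(0,0), D=(12.00,0)
B = A + 4.00·(cos221°, sin221°) = (-3.0188, -2.6242)
|BD| = 15.2464
circle(B,10.00) ∩ circle(D,7.00): a=9.2957, h=3.6864
  candidates: C₊=(5.5036,2.6072) cross=56.204; C₋=(6.7727,-4.6556) cross=-56.204
  mode - wants cross < 0 → take C=(6.7727,-4.6556) (cross=-56.204)
ex = (C−B)/|BC| = (0.9791,-0.2031); ey = (0.2031,0.9791)
P = B + -1.13·ex + 1.00·ey = (-3.9221,-1.4155)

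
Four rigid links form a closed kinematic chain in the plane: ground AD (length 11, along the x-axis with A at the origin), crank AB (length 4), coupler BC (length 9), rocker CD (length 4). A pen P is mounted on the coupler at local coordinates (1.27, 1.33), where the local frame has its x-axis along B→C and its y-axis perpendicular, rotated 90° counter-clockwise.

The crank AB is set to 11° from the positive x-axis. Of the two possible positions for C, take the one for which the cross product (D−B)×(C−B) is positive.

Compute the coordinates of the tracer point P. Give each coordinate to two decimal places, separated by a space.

A=(0,0), D=(11.00,0)
B = A + 4.00·(cos11°, sin11°) = (3.9265, 0.7632)
|BD| = 7.1145
circle(B,9.00) ∩ circle(D,4.00): a=8.1254, h=3.8702
  candidates: C₊=(12.4202,3.7394) cross=27.535; C₋=(11.5898,-3.9563) cross=-27.535
  mode + wants cross > 0 → take C=(12.4202,3.7394) (cross=27.535)
ex = (C−B)/|BC| = (0.9437,0.3307); ey = (-0.3307,0.9437)
P = B + 1.27·ex + 1.33·ey = (4.6852,2.4384)

4.69 2.44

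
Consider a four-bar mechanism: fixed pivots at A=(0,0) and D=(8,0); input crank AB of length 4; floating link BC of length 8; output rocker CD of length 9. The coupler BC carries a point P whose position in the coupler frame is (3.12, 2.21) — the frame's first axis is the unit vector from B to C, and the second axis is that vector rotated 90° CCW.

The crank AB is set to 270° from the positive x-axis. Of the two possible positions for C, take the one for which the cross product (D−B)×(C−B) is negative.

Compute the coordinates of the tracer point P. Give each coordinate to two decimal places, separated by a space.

3.82 -4.13

A=(0,0), D=(8.00,0)
B = A + 4.00·(cos270°, sin270°) = (-0.0000, -4.0000)
|BD| = 8.9443
circle(B,8.00) ∩ circle(D,9.00): a=3.5218, h=7.1831
  candidates: C₊=(-0.0624,3.9998) cross=64.248; C₋=(6.3624,-8.8498) cross=-64.248
  mode - wants cross < 0 → take C=(6.3624,-8.8498) (cross=-64.248)
ex = (C−B)/|BC| = (0.7953,-0.6062); ey = (0.6062,0.7953)
P = B + 3.12·ex + 2.21·ey = (3.8211,-4.1338)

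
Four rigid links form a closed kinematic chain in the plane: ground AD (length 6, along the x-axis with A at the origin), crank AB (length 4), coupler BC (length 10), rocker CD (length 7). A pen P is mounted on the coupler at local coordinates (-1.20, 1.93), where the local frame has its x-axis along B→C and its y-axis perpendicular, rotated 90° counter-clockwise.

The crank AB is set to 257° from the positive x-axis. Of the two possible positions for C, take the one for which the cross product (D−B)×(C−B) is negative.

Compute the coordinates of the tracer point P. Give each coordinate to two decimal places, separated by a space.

-1.57 -1.73

A=(0,0), D=(6.00,0)
B = A + 4.00·(cos257°, sin257°) = (-0.8998, -3.8975)
|BD| = 7.9245
circle(B,10.00) ∩ circle(D,7.00): a=7.1801, h=6.9603
  candidates: C₊=(1.9286,5.6942) cross=55.157; C₋=(8.7751,-6.4264) cross=-55.157
  mode - wants cross < 0 → take C=(8.7751,-6.4264) (cross=-55.157)
ex = (C−B)/|BC| = (0.9675,-0.2529); ey = (0.2529,0.9675)
P = B + -1.20·ex + 1.93·ey = (-1.5727,-1.7267)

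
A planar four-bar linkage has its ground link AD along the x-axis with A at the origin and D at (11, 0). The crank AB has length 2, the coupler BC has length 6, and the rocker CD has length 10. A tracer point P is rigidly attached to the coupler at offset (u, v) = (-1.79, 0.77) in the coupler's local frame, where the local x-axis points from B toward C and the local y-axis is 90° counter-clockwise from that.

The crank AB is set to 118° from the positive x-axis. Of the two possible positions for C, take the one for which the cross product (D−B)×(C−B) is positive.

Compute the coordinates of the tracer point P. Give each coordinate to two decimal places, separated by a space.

A=(0,0), D=(11.00,0)
B = A + 2.00·(cos118°, sin118°) = (-0.9389, 1.7659)
|BD| = 12.0688
circle(B,6.00) ∩ circle(D,10.00): a=3.3830, h=4.9554
  candidates: C₊=(3.1327,6.1729) cross=59.805; C₋=(1.6825,-3.6311) cross=-59.805
  mode + wants cross > 0 → take C=(3.1327,6.1729) (cross=59.805)
ex = (C−B)/|BC| = (0.6786,0.7345); ey = (-0.7345,0.6786)
P = B + -1.79·ex + 0.77·ey = (-2.7192,0.9737)

-2.72 0.97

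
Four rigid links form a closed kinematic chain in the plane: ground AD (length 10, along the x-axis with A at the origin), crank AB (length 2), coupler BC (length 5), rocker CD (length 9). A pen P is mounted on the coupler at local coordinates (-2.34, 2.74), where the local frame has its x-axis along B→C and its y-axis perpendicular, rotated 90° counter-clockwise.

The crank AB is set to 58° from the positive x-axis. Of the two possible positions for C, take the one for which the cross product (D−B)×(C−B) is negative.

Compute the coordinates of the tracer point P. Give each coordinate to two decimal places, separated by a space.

3.52 4.33

A=(0,0), D=(10.00,0)
B = A + 2.00·(cos58°, sin58°) = (1.0598, 1.6961)
|BD| = 9.0996
circle(B,5.00) ∩ circle(D,9.00): a=1.4728, h=4.7782
  candidates: C₊=(3.3974,6.1160) cross=43.480; C₋=(1.6162,-3.2729) cross=-43.480
  mode - wants cross < 0 → take C=(1.6162,-3.2729) (cross=-43.480)
ex = (C−B)/|BC| = (0.1113,-0.9938); ey = (0.9938,0.1113)
P = B + -2.34·ex + 2.74·ey = (3.5225,4.3264)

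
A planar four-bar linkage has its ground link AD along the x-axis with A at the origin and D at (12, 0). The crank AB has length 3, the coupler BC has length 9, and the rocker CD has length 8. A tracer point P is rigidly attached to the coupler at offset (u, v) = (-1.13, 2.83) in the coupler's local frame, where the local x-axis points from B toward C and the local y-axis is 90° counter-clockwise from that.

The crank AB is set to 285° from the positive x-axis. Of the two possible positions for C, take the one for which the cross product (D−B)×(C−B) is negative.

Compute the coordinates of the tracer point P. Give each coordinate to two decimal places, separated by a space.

1.16 0.13

A=(0,0), D=(12.00,0)
B = A + 3.00·(cos285°, sin285°) = (0.7765, -2.8978)
|BD| = 11.5916
circle(B,9.00) ∩ circle(D,8.00): a=6.5291, h=6.1944
  candidates: C₊=(5.5497,4.7322) cross=71.803; C₋=(8.6468,-7.2633) cross=-71.803
  mode - wants cross < 0 → take C=(8.6468,-7.2633) (cross=-71.803)
ex = (C−B)/|BC| = (0.8745,-0.4851); ey = (0.4851,0.8745)
P = B + -1.13·ex + 2.83·ey = (1.1610,0.1251)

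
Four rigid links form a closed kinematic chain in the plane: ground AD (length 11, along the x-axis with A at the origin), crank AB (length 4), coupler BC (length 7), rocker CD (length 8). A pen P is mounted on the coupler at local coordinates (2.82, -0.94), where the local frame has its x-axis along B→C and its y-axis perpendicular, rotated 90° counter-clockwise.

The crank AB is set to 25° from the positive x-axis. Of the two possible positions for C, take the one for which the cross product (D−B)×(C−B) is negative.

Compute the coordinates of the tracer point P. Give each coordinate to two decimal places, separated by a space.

3.22 -1.25

A=(0,0), D=(11.00,0)
B = A + 4.00·(cos25°, sin25°) = (3.6252, 1.6905)
|BD| = 7.5660
circle(B,7.00) ∩ circle(D,8.00): a=2.7917, h=6.4192
  candidates: C₊=(7.7806,7.3236) cross=48.568; C₋=(4.9122,-5.1902) cross=-48.568
  mode - wants cross < 0 → take C=(4.9122,-5.1902) (cross=-48.568)
ex = (C−B)/|BC| = (0.1838,-0.9830); ey = (0.9830,0.1838)
P = B + 2.82·ex + -0.94·ey = (3.2197,-1.2543)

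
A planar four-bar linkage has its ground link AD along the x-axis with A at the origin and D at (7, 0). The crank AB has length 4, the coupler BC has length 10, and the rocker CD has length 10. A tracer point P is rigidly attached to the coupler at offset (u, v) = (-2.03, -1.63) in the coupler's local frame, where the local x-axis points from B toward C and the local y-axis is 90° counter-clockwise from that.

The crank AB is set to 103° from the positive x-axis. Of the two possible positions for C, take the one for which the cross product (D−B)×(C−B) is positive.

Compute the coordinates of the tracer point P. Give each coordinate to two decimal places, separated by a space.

-1.51 1.37

A=(0,0), D=(7.00,0)
B = A + 4.00·(cos103°, sin103°) = (-0.8998, 3.8975)
|BD| = 8.8089
circle(B,10.00) ∩ circle(D,10.00): a=4.4045, h=8.9778
  candidates: C₊=(7.0223,10.0000) cross=79.085; C₋=(-0.9221,-6.1025) cross=-79.085
  mode + wants cross > 0 → take C=(7.0223,10.0000) (cross=79.085)
ex = (C−B)/|BC| = (0.7922,0.6102); ey = (-0.6102,0.7922)
P = B + -2.03·ex + -1.63·ey = (-1.5133,1.3674)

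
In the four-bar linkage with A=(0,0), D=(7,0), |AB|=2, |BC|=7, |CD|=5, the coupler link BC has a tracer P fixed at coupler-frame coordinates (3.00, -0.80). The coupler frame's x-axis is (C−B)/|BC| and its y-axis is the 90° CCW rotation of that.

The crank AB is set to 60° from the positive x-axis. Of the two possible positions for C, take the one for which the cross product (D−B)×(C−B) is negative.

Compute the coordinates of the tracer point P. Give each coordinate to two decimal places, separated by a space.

1.81 -1.27

A=(0,0), D=(7.00,0)
B = A + 2.00·(cos60°, sin60°) = (1.0000, 1.7321)
|BD| = 6.2450
circle(B,7.00) ∩ circle(D,5.00): a=5.0440, h=4.8536
  candidates: C₊=(7.1923,4.9963) cross=30.311; C₋=(4.5000,-4.3301) cross=-30.311
  mode - wants cross < 0 → take C=(4.5000,-4.3301) (cross=-30.311)
ex = (C−B)/|BC| = (0.5000,-0.8660); ey = (0.8660,0.5000)
P = B + 3.00·ex + -0.80·ey = (1.8072,-1.2660)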